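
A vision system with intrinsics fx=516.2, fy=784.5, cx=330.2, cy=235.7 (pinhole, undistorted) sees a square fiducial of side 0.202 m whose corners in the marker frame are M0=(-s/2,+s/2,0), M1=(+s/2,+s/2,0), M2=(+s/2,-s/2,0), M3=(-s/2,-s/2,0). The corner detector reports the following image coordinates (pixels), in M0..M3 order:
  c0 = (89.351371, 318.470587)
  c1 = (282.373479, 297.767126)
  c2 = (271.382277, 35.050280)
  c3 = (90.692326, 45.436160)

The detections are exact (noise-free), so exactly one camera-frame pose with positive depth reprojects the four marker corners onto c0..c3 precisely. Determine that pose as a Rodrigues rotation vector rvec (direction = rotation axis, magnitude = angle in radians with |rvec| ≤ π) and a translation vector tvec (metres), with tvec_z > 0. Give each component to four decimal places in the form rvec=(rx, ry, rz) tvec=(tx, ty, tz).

rvec=(-0.1938, -0.0916, -0.0725) tvec=(-0.1605, -0.0481, 0.5704)

Intrinsics K: fx=516.2, fy=784.5, cx=330.2, cy=235.7
Marker side s = 0.202 m; corners in marker frame (Z=0):
  M0 = (-0.1010, +0.1010, 0)
  M1 = (+0.1010, +0.1010, 0)
  M2 = (+0.1010, -0.1010, 0)
  M3 = (-0.1010, -0.1010, 0)
Detected image corners:
  c0 = (89.351371, 318.470587) px
  c1 = (282.373479, 297.767126) px
  c2 = (271.382277, 35.050280) px
  c3 = (90.692326, 45.436160) px
Planar DLT: solve 8×8 A·h = b for H (H[2,2]=1):
  H  [+955.46290 -36.33427 +184.98709]
  H  [-46.23486 +1267.99450 +169.56672]
  H  [+0.17146 -0.33115 +1.00000]
B = K⁻¹H; ‖b₁‖=1.753181, ‖b₂‖=1.753181; λ = 2/(‖b₁‖+‖b₂‖) = 0.570392, sign → tz>0 ⇒ λ=+0.570392
r₁ = λ·B[:,0] = (+0.99321,-0.06300,+0.09780); r₂ = λ·B[:,1] = (+0.08068,+0.97868,-0.18889)
r₃ = r₁×r₂ = (-0.08381,+0.19549,+0.97712); SVD([r₁ r₂ r₃]) → R = UVᵀ:
  R  [+0.99321 +0.08068 -0.08381]
  R  [-0.06300 +0.97868 +0.19549]
  R  [+0.09780 -0.18889 +0.97712]
t = (-0.16046, -0.04808, +0.57039) m
tr R = 2.949007; θ = arccos((tr R − 1)/2) = 0.226300 rad = 12.966°
axis k = ((R−Rᵀ)₃₂, (R−Rᵀ)₁₃, (R−Rᵀ)₂₁) / (2 sinθ) = (-0.856563, -0.404710, -0.320172)
rvec = θ·k = (-0.193840, -0.091586, -0.072455)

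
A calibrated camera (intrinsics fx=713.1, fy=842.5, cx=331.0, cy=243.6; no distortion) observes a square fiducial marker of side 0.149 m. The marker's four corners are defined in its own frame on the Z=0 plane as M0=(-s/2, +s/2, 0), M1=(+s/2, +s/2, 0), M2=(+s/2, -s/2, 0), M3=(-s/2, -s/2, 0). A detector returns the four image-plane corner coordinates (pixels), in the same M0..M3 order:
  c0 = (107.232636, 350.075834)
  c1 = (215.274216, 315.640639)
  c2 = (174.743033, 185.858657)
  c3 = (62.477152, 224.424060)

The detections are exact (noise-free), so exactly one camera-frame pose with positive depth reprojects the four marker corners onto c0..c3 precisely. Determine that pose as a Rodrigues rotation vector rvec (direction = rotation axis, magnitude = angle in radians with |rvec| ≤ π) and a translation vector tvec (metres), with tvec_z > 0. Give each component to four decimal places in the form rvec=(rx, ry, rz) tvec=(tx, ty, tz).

rvec=(0.2940, 0.0768, -0.2824) tvec=(-0.2397, 0.0287, 0.8944)

Intrinsics K: fx=713.1, fy=842.5, cx=331.0, cy=243.6
Marker side s = 0.149 m; corners in marker frame (Z=0):
  M0 = (-0.0745, +0.0745, 0)
  M1 = (+0.0745, +0.0745, 0)
  M2 = (+0.0745, -0.0745, 0)
  M3 = (-0.0745, -0.0745, 0)
Detected image corners:
  c0 = (107.232636, 350.075834) px
  c1 = (215.274216, 315.640639) px
  c2 = (174.743033, 185.858657) px
  c3 = (62.477152, 224.424060) px
Planar DLT: solve 8×8 A·h = b for H (H[2,2]=1):
  H  [+720.88441 +329.34685 +139.88994]
  H  [-279.40307 +939.71456 +270.63784]
  H  [-0.12919 +0.30739 +1.00000]
B = K⁻¹H; ‖b₁‖=1.118070, ‖b₂‖=1.118070; λ = 2/(‖b₁‖+‖b₂‖) = 0.894398, sign → tz>0 ⇒ λ=+0.894398
r₁ = λ·B[:,0] = (+0.95780,-0.26321,-0.11555); r₂ = λ·B[:,1] = (+0.28547,+0.91811,+0.27493)
r₃ = r₁×r₂ = (+0.03372,-0.29631,+0.95450); SVD([r₁ r₂ r₃]) → R = UVᵀ:
  R  [+0.95780 +0.28547 +0.03372]
  R  [-0.26321 +0.91811 -0.29631]
  R  [-0.11555 +0.27493 +0.95450]
t = (-0.23970, +0.02870, +0.89440) m
tr R = 2.830400; θ = arccos((tr R − 1)/2) = 0.414792 rad = 23.766°
axis k = ((R−Rᵀ)₃₂, (R−Rᵀ)₁₃, (R−Rᵀ)₂₁) / (2 sinθ) = (+0.708733, +0.185198, -0.680734)
rvec = θ·k = (+0.293977, +0.076819, -0.282363)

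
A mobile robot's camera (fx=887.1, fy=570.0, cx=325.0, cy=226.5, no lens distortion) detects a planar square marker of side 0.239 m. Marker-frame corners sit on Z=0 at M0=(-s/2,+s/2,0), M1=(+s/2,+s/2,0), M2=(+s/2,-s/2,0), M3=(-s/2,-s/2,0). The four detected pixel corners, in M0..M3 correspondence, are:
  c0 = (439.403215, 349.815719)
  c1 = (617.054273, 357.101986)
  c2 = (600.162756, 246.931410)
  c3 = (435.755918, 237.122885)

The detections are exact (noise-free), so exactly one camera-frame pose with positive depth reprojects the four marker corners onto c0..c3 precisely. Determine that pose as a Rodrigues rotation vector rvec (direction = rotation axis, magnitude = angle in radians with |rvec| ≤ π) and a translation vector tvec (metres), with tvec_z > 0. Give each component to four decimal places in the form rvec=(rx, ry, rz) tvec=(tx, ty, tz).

Intrinsics K: fx=887.1, fy=570.0, cx=325.0, cy=226.5
Marker side s = 0.239 m; corners in marker frame (Z=0):
  M0 = (-0.1195, +0.1195, 0)
  M1 = (+0.1195, +0.1195, 0)
  M2 = (+0.1195, -0.1195, 0)
  M3 = (-0.1195, -0.1195, 0)
Detected image corners:
  c0 = (439.403215, 349.815719) px
  c1 = (617.054273, 357.101986) px
  c2 = (600.162756, 246.931410) px
  c3 = (435.755918, 237.122885) px
Planar DLT: solve 8×8 A·h = b for H (H[2,2]=1):
  H  [+777.33634 -129.89460 +524.11824]
  H  [+71.73502 +367.54651 +295.59905]
  H  [+0.12011 -0.33122 +1.00000]
B = K⁻¹H; ‖b₁‖=0.844506, ‖b₂‖=0.844506; λ = 2/(‖b₁‖+‖b₂‖) = 1.184125, sign → tz>0 ⇒ λ=+1.184125
r₁ = λ·B[:,0] = (+0.98550,+0.09251,+0.14223); r₂ = λ·B[:,1] = (-0.02970,+0.91940,-0.39221)
r₃ = r₁×r₂ = (-0.16705,+0.38230,+0.90881); SVD([r₁ r₂ r₃]) → R = UVᵀ:
  R  [+0.98550 -0.02970 -0.16705]
  R  [+0.09251 +0.91940 +0.38230]
  R  [+0.14223 -0.39221 +0.90881]
t = (+0.26579, +0.14355, +1.18412) m
tr R = 2.813712; θ = arccos((tr R − 1)/2) = 0.435033 rad = 24.926°
axis k = ((R−Rᵀ)₃₂, (R−Rᵀ)₁₃, (R−Rᵀ)₂₁) / (2 sinθ) = (-0.918882, -0.366928, +0.144981)
rvec = θ·k = (-0.399744, -0.159626, +0.063072)

rvec=(-0.3997, -0.1596, 0.0631) tvec=(0.2658, 0.1435, 1.1841)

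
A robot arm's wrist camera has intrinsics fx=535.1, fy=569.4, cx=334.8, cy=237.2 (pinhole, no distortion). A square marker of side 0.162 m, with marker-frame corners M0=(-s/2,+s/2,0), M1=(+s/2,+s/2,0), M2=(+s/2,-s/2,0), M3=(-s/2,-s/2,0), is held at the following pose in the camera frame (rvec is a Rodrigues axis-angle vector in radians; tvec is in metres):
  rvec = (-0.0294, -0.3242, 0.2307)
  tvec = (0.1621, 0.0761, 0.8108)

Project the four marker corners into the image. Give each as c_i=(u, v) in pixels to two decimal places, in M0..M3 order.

c0=(382.54, 336.72) c1=(475.83, 356.12) c2=(496.71, 247.92) c3=(406.01, 221.85)

Intrinsics K: fx=535.1, fy=569.4, cx=334.8, cy=237.2
Marker side s = 0.162 m; corners in marker frame (Z=0):
  M0 = (-0.0810, +0.0810, 0)
  M1 = (+0.0810, +0.0810, 0)
  M2 = (+0.0810, -0.0810, 0)
  M3 = (-0.0810, -0.0810, 0)
rvec = (-0.0294, -0.3242, 0.2307), |rvec| = θ = 0.39899 rad = 22.860°
Rodrigues: sinθ=0.38849, 1−cosθ=0.07855; R = I + sinθ·[k]× + (1−cosθ)·[k]×²:
    [+0.92188 -0.21992 -0.31901]
    [+0.22933 +0.97331 -0.00828]
    [+0.31232 -0.06553 +0.94771]
t = (0.1621, 0.0761, 0.8108) m
M0: Pc = R·M0+t = (+0.06961, +0.13636, +0.78019); u = 535.1·(+0.06961)/0.78019 + 334.8 = 382.5449, v = 569.4·(+0.13636)/0.78019 + 237.2 = 336.7199
M1: Pc = R·M1+t = (+0.21896, +0.17351, +0.83079); u = 535.1·(+0.21896)/0.83079 + 334.8 = 475.8280, v = 569.4·(+0.17351)/0.83079 + 237.2 = 356.1217
M2: Pc = R·M2+t = (+0.25459, +0.01584, +0.84141); u = 535.1·(+0.25459)/0.84141 + 334.8 = 496.7065, v = 569.4·(+0.01584)/0.84141 + 237.2 = 247.9175
M3: Pc = R·M3+t = (+0.10524, -0.02131, +0.79081); u = 535.1·(+0.10524)/0.79081 + 334.8 = 406.0115, v = 569.4·(-0.02131)/0.79081 + 237.2 = 221.8534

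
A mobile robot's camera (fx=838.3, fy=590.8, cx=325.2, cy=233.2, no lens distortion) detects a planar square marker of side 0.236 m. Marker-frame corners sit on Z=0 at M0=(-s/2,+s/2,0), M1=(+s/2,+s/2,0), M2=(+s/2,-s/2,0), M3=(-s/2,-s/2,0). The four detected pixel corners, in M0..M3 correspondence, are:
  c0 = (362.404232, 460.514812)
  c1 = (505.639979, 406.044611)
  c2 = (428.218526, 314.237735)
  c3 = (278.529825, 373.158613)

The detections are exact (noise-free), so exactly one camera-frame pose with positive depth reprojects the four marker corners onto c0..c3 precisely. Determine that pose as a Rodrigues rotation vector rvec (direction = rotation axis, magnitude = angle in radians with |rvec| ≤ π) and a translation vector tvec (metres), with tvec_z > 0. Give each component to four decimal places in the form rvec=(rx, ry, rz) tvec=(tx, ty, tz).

Intrinsics K: fx=838.3, fy=590.8, cx=325.2, cy=233.2
Marker side s = 0.236 m; corners in marker frame (Z=0):
  M0 = (-0.1180, +0.1180, 0)
  M1 = (+0.1180, +0.1180, 0)
  M2 = (+0.1180, -0.1180, 0)
  M3 = (-0.1180, -0.1180, 0)
Detected image corners:
  c0 = (362.404232, 460.514812) px
  c1 = (505.639979, 406.044611) px
  c2 = (428.218526, 314.237735) px
  c3 = (278.529825, 373.158613) px
Planar DLT: solve 8×8 A·h = b for H (H[2,2]=1):
  H  [+593.27397 +430.18742 +394.17403]
  H  [-266.59550 +466.68600 +389.90412]
  H  [-0.06850 +0.22441 +1.00000]
B = K⁻¹H; ‖b₁‖=0.850773, ‖b₂‖=0.850773; λ = 2/(‖b₁‖+‖b₂‖) = 1.175402, sign → tz>0 ⇒ λ=+1.175402
r₁ = λ·B[:,0] = (+0.86308,-0.49862,-0.08051); r₂ = λ·B[:,1] = (+0.50085,+0.82436,+0.26377)
r₃ = r₁×r₂ = (-0.06515,-0.26798,+0.96122); SVD([r₁ r₂ r₃]) → R = UVᵀ:
  R  [+0.86308 +0.50085 -0.06515]
  R  [-0.49862 +0.82436 -0.26798]
  R  [-0.08051 +0.26377 +0.96122]
t = (+0.09671, +0.31176, +1.17540) m
tr R = 2.648659; θ = arccos((tr R − 1)/2) = 0.601780 rad = 34.479°
axis k = ((R−Rᵀ)₃₂, (R−Rᵀ)₁₃, (R−Rᵀ)₂₁) / (2 sinθ) = (+0.469646, +0.013567, -0.882751)
rvec = θ·k = (+0.282624, +0.008164, -0.531222)

rvec=(0.2826, 0.0082, -0.5312) tvec=(0.0967, 0.3118, 1.1754)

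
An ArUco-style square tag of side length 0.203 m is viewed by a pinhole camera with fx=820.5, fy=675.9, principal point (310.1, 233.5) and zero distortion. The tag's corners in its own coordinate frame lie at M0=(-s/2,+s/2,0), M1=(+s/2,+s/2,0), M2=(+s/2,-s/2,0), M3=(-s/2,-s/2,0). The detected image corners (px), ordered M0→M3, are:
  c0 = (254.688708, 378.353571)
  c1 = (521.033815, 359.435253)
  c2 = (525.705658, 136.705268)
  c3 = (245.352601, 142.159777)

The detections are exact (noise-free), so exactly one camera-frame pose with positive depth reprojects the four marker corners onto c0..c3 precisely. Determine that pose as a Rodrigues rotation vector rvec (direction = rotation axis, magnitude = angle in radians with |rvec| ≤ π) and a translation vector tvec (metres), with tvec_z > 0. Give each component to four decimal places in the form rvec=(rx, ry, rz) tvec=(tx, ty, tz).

Intrinsics K: fx=820.5, fy=675.9, cx=310.1, cy=233.5
Marker side s = 0.203 m; corners in marker frame (Z=0):
  M0 = (-0.1015, +0.1015, 0)
  M1 = (+0.1015, +0.1015, 0)
  M2 = (+0.1015, -0.1015, 0)
  M3 = (-0.1015, -0.1015, 0)
Detected image corners:
  c0 = (254.688708, 378.353571) px
  c1 = (521.033815, 359.435253) px
  c2 = (525.705658, 136.705268) px
  c3 = (245.352601, 142.159777) px
Planar DLT: solve 8×8 A·h = b for H (H[2,2]=1):
  H  [+1462.57483 +107.05022 +390.91858]
  H  [+15.96408 +1192.84245 +256.88619]
  H  [+0.30231 +0.24986 +1.00000]
B = K⁻¹H; ‖b₁‖=1.697380, ‖b₂‖=1.697380; λ = 2/(‖b₁‖+‖b₂‖) = 0.589143, sign → tz>0 ⇒ λ=+0.589143
r₁ = λ·B[:,0] = (+0.98286,-0.04761,+0.17811); r₂ = λ·B[:,1] = (+0.02123,+0.98888,+0.14720)
r₃ = r₁×r₂ = (-0.18313,-0.14090,+0.97294); SVD([r₁ r₂ r₃]) → R = UVᵀ:
  R  [+0.98286 +0.02123 -0.18313]
  R  [-0.04761 +0.98888 -0.14090]
  R  [+0.17811 +0.14720 +0.97294]
t = (+0.05803, +0.02038, +0.58914) m
tr R = 2.944675; θ = arccos((tr R − 1)/2) = 0.235757 rad = 13.508°
axis k = ((R−Rᵀ)₃₂, (R−Rᵀ)₁₃, (R−Rᵀ)₂₁) / (2 sinθ) = (+0.616717, -0.773267, -0.147369)
rvec = θ·k = (+0.145396, -0.182303, -0.034743)

rvec=(0.1454, -0.1823, -0.0347) tvec=(0.0580, 0.0204, 0.5891)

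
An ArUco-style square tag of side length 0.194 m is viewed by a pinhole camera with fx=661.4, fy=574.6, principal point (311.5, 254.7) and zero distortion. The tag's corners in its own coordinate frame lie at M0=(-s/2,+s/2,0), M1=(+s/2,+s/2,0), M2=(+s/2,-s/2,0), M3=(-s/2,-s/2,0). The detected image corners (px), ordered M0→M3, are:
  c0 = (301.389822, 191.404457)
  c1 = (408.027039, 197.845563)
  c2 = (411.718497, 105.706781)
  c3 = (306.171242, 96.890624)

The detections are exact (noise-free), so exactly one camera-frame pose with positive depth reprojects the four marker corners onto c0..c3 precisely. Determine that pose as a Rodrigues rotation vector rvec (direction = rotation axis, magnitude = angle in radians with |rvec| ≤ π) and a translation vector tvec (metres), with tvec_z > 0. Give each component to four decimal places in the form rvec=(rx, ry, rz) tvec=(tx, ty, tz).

Intrinsics K: fx=661.4, fy=574.6, cx=311.5, cy=254.7
Marker side s = 0.194 m; corners in marker frame (Z=0):
  M0 = (-0.0970, +0.0970, 0)
  M1 = (+0.0970, +0.0970, 0)
  M2 = (+0.0970, -0.0970, 0)
  M3 = (-0.0970, -0.0970, 0)
Detected image corners:
  c0 = (301.389822, 191.404457) px
  c1 = (408.027039, 197.845563) px
  c2 = (411.718497, 105.706781) px
  c3 = (306.171242, 96.890624) px
Planar DLT: solve 8×8 A·h = b for H (H[2,2]=1):
  H  [+595.05002 -38.77256 +357.53141]
  H  [+59.33597 +473.94561 +147.79654]
  H  [+0.13507 -0.04756 +1.00000]
B = K⁻¹H; ‖b₁‖=0.848020, ‖b₂‖=0.848020; λ = 2/(‖b₁‖+‖b₂‖) = 1.179217, sign → tz>0 ⇒ λ=+1.179217
r₁ = λ·B[:,0] = (+0.98591,+0.05117,+0.15927); r₂ = λ·B[:,1] = (-0.04271,+0.99751,-0.05609)
r₃ = r₁×r₂ = (-0.16175,+0.04849,+0.98564); SVD([r₁ r₂ r₃]) → R = UVᵀ:
  R  [+0.98591 -0.04271 -0.16175]
  R  [+0.05117 +0.99751 +0.04849]
  R  [+0.15927 -0.05609 +0.98564]
t = (+0.08207, -0.21939, +1.17922) m
tr R = 2.969059; θ = arccos((tr R − 1)/2) = 0.176128 rad = 10.091°
axis k = ((R−Rᵀ)₃₂, (R−Rᵀ)₁₃, (R−Rᵀ)₂₁) / (2 sinθ) = (-0.298434, -0.916060, +0.267902)
rvec = θ·k = (-0.052563, -0.161344, +0.047185)

rvec=(-0.0526, -0.1613, 0.0472) tvec=(0.0821, -0.2194, 1.1792)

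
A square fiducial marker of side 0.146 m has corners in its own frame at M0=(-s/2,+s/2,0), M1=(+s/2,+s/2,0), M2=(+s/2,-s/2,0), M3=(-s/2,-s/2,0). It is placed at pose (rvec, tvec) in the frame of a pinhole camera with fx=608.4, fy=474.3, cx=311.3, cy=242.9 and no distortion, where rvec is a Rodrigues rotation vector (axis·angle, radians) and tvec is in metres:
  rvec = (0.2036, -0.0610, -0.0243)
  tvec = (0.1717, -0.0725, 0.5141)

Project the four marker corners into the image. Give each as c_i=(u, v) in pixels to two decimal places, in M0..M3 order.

c0=(427.45, 243.97) c1=(591.86, 240.02) c2=(605.19, 105.20) c3=(431.18, 107.08)

Intrinsics K: fx=608.4, fy=474.3, cx=311.3, cy=242.9
Marker side s = 0.146 m; corners in marker frame (Z=0):
  M0 = (-0.0730, +0.0730, 0)
  M1 = (+0.0730, +0.0730, 0)
  M2 = (+0.0730, -0.0730, 0)
  M3 = (-0.0730, -0.0730, 0)
rvec = (0.2036, -0.0610, -0.0243), |rvec| = θ = 0.21393 rad = 12.257°
Rodrigues: sinθ=0.21230, 1−cosθ=0.02280; R = I + sinθ·[k]× + (1−cosθ)·[k]×²:
    [+0.99785 +0.01793 -0.06300]
    [-0.03030 +0.97906 -0.20131]
    [+0.05807 +0.20279 +0.97750]
t = (0.1717, -0.0725, 0.5141) m
M0: Pc = R·M0+t = (+0.10017, +0.00118, +0.52466); u = 608.4·(+0.10017)/0.52466 + 311.3 = 427.4519, v = 474.3·(+0.00118)/0.52466 + 242.9 = 243.9697
M1: Pc = R·M1+t = (+0.24585, -0.00324, +0.53314); u = 608.4·(+0.24585)/0.53314 + 311.3 = 591.8559, v = 474.3·(-0.00324)/0.53314 + 242.9 = 240.0169
M2: Pc = R·M2+t = (+0.24323, -0.14618, +0.50354); u = 608.4·(+0.24323)/0.50354 + 311.3 = 605.1895, v = 474.3·(-0.14618)/0.50354 + 242.9 = 105.2043
M3: Pc = R·M3+t = (+0.09755, -0.14176, +0.49506); u = 608.4·(+0.09755)/0.49506 + 311.3 = 431.1815, v = 474.3·(-0.14176)/0.49506 + 242.9 = 107.0845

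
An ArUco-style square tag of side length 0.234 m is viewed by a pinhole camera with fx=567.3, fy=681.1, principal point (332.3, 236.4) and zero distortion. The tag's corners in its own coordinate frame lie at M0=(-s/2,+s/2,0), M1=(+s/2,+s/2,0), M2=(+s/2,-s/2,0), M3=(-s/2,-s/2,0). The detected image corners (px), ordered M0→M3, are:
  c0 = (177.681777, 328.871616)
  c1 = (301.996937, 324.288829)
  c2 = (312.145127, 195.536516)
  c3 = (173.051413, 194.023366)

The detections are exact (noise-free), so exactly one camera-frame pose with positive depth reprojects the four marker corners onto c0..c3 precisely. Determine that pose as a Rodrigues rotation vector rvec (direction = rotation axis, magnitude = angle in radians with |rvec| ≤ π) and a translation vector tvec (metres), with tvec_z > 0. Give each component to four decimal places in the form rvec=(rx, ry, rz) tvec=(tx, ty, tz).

Intrinsics K: fx=567.3, fy=681.1, cx=332.3, cy=236.4
Marker side s = 0.234 m; corners in marker frame (Z=0):
  M0 = (-0.1170, +0.1170, 0)
  M1 = (+0.1170, +0.1170, 0)
  M2 = (+0.1170, -0.1170, 0)
  M3 = (-0.1170, -0.1170, 0)
Detected image corners:
  c0 = (177.681777, 328.871616) px
  c1 = (301.996937, 324.288829) px
  c2 = (312.145127, 195.536516) px
  c3 = (173.051413, 194.023366) px
Planar DLT: solve 8×8 A·h = b for H (H[2,2]=1):
  H  [+610.08917 +104.15754 +242.70701]
  H  [+45.69704 +689.05324 +264.39199]
  H  [+0.20329 +0.48379 +1.00000]
B = K⁻¹H; ‖b₁‖=0.977722, ‖b₂‖=0.977722; λ = 2/(‖b₁‖+‖b₂‖) = 1.022786, sign → tz>0 ⇒ λ=+1.022786
r₁ = λ·B[:,0] = (+0.97814,-0.00354,+0.20792); r₂ = λ·B[:,1] = (-0.10205,+0.86299,+0.49481)
r₃ = r₁×r₂ = (-0.18119,-0.50521,+0.84376); SVD([r₁ r₂ r₃]) → R = UVᵀ:
  R  [+0.97814 -0.10205 -0.18119]
  R  [-0.00354 +0.86299 -0.50521]
  R  [+0.20792 +0.49481 +0.84376]
t = (-0.16153, +0.04203, +1.02279) m
tr R = 2.684886; θ = arccos((tr R − 1)/2) = 0.568995 rad = 32.601°
axis k = ((R−Rᵀ)₃₂, (R−Rᵀ)₁₃, (R−Rᵀ)₂₁) / (2 sinθ) = (+0.928036, -0.361097, +0.091418)
rvec = θ·k = (+0.528048, -0.205463, +0.052016)

rvec=(0.5280, -0.2055, 0.0520) tvec=(-0.1615, 0.0420, 1.0228)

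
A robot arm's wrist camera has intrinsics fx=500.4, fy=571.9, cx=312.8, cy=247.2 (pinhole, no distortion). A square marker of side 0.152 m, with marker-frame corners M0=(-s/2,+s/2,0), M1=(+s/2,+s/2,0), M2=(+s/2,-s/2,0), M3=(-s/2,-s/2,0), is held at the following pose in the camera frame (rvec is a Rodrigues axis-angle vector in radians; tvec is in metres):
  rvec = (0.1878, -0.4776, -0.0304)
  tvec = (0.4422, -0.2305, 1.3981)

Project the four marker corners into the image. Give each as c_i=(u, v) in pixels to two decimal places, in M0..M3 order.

c0=(448.48, 184.81) c1=(488.70, 183.41) c2=(493.01, 121.93) c3=(452.17, 120.22)

Intrinsics K: fx=500.4, fy=571.9, cx=312.8, cy=247.2
Marker side s = 0.152 m; corners in marker frame (Z=0):
  M0 = (-0.0760, +0.0760, 0)
  M1 = (+0.0760, +0.0760, 0)
  M2 = (+0.0760, -0.0760, 0)
  M3 = (-0.0760, -0.0760, 0)
rvec = (0.1878, -0.4776, -0.0304), |rvec| = θ = 0.51410 rad = 29.456°
Rodrigues: sinθ=0.49175, 1−cosθ=0.12926; R = I + sinθ·[k]× + (1−cosθ)·[k]×²:
    [+0.88799 -0.01479 -0.45963]
    [-0.07295 +0.98230 -0.17254]
    [+0.45405 +0.18674 +0.87119]
t = (0.4422, -0.2305, 1.3981) m
M0: Pc = R·M0+t = (+0.37359, -0.15030, +1.37778); u = 500.4·(+0.37359)/1.37778 + 312.8 = 448.4845, v = 571.9·(-0.15030)/1.37778 + 247.2 = 184.8119
M1: Pc = R·M1+t = (+0.50856, -0.16139, +1.44680); u = 500.4·(+0.50856)/1.44680 + 312.8 = 488.6951, v = 571.9·(-0.16139)/1.44680 + 247.2 = 183.4051
M2: Pc = R·M2+t = (+0.51081, -0.31070, +1.41842); u = 500.4·(+0.51081)/1.41842 + 312.8 = 493.0080, v = 571.9·(-0.31070)/1.41842 + 247.2 = 121.9274
M3: Pc = R·M3+t = (+0.37584, -0.29961, +1.34940); u = 500.4·(+0.37584)/1.34940 + 312.8 = 452.1721, v = 571.9·(-0.29961)/1.34940 + 247.2 = 120.2196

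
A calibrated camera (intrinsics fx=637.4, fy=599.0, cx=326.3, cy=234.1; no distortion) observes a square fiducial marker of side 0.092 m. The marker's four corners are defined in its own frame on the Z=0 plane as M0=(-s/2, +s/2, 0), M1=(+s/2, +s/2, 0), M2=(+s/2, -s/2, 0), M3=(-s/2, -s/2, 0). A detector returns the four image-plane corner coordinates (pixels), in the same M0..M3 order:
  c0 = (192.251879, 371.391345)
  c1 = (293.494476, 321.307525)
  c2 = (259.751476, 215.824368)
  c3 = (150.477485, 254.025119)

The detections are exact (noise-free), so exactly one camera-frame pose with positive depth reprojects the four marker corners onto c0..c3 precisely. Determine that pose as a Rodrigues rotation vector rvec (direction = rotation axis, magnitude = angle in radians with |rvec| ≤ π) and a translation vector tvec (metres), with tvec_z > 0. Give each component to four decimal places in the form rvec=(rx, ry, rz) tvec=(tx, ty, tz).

Intrinsics K: fx=637.4, fy=599.0, cx=326.3, cy=234.1
Marker side s = 0.092 m; corners in marker frame (Z=0):
  M0 = (-0.0460, +0.0460, 0)
  M1 = (+0.0460, +0.0460, 0)
  M2 = (+0.0460, -0.0460, 0)
  M3 = (-0.0460, -0.0460, 0)
Detected image corners:
  c0 = (192.251879, 371.391345) px
  c1 = (293.494476, 321.307525) px
  c2 = (259.751476, 215.824368) px
  c3 = (150.477485, 254.025119) px
Planar DLT: solve 8×8 A·h = b for H (H[2,2]=1):
  H  [+1435.16911 +488.90815 +227.46190]
  H  [-102.28644 +1312.50114 +290.24247]
  H  [+1.30264 +0.36208 +1.00000]
B = K⁻¹H; ‖b₁‖=2.161135, ‖b₂‖=2.161135; λ = 2/(‖b₁‖+‖b₂‖) = 0.462720, sign → tz>0 ⇒ λ=+0.462720
r₁ = λ·B[:,0] = (+0.73329,-0.31458,+0.60276); r₂ = λ·B[:,1] = (+0.26915,+0.94841,+0.16754)
r₃ = r₁×r₂ = (-0.62437,+0.03938,+0.78014); SVD([r₁ r₂ r₃]) → R = UVᵀ:
  R  [+0.73329 +0.26915 -0.62437]
  R  [-0.31458 +0.94841 +0.03938]
  R  [+0.60276 +0.16754 +0.78014]
t = (-0.07175, +0.04337, +0.46272) m
tr R = 2.461841; θ = arccos((tr R − 1)/2) = 0.751127 rad = 43.036°
axis k = ((R−Rᵀ)₃₂, (R−Rᵀ)₁₃, (R−Rᵀ)₂₁) / (2 sinθ) = (+0.093896, -0.899045, -0.427671)
rvec = θ·k = (+0.070528, -0.675296, -0.321235)

rvec=(0.0705, -0.6753, -0.3212) tvec=(-0.0718, 0.0434, 0.4627)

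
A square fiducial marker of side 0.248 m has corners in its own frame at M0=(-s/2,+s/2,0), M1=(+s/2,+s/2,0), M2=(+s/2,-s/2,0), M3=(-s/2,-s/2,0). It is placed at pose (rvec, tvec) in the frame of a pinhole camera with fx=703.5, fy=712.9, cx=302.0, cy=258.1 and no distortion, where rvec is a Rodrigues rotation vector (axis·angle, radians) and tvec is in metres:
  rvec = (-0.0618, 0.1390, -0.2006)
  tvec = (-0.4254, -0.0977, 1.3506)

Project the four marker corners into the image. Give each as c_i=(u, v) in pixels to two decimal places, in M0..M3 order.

Intrinsics K: fx=703.5, fy=712.9, cx=302.0, cy=258.1
Marker side s = 0.248 m; corners in marker frame (Z=0):
  M0 = (-0.1240, +0.1240, 0)
  M1 = (+0.1240, +0.1240, 0)
  M2 = (+0.1240, -0.1240, 0)
  M3 = (-0.1240, -0.1240, 0)
rvec = (-0.0618, 0.1390, -0.2006), |rvec| = θ = 0.25176 rad = 14.425°
Rodrigues: sinθ=0.24910, 1−cosθ=0.03152; R = I + sinθ·[k]× + (1−cosθ)·[k]×²:
    [+0.97038 +0.19422 +0.14370]
    [-0.20276 +0.97809 +0.04728]
    [-0.13137 -0.07502 +0.98849]
t = (-0.4254, -0.0977, 1.3506) m
M0: Pc = R·M0+t = (-0.52164, +0.04872, +1.35759); u = 703.5·(-0.52164)/1.35759 + 302.0 = 31.6849, v = 712.9·(+0.04872)/1.35759 + 258.1 = 283.6866
M1: Pc = R·M1+t = (-0.28099, -0.00156, +1.32501); u = 703.5·(-0.28099)/1.32501 + 302.0 = 152.8108, v = 712.9·(-0.00156)/1.32501 + 258.1 = 257.2609
M2: Pc = R·M2+t = (-0.32916, -0.24412, +1.34361); u = 703.5·(-0.32916)/1.34361 + 302.0 = 129.6577, v = 712.9·(-0.24412)/1.34361 + 258.1 = 128.5710
M3: Pc = R·M3+t = (-0.56981, -0.19384, +1.37619); u = 703.5·(-0.56981)/1.37619 + 302.0 = 10.7174, v = 712.9·(-0.19384)/1.37619 + 258.1 = 157.6861

c0=(31.68, 283.69) c1=(152.81, 257.26) c2=(129.66, 128.57) c3=(10.72, 157.69)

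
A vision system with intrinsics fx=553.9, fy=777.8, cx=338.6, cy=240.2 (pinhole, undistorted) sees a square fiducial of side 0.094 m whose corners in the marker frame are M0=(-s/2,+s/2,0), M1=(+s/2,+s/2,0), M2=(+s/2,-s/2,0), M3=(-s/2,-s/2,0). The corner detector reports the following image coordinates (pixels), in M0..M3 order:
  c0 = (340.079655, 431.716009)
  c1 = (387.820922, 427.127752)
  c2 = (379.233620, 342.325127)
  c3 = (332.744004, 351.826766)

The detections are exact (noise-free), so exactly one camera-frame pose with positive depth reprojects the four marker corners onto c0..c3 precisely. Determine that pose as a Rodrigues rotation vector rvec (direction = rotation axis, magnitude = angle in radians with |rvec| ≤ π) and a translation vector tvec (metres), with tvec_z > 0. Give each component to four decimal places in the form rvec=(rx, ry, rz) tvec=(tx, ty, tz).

rvec=(-0.1085, 0.6384, -0.1771) tvec=(0.0334, 0.1704, 0.8964)

Intrinsics K: fx=553.9, fy=777.8, cx=338.6, cy=240.2
Marker side s = 0.094 m; corners in marker frame (Z=0):
  M0 = (-0.0470, +0.0470, 0)
  M1 = (+0.0470, +0.0470, 0)
  M2 = (+0.0470, -0.0470, 0)
  M3 = (-0.0470, -0.0470, 0)
Detected image corners:
  c0 = (340.079655, 431.716009) px
  c1 = (387.820922, 427.127752) px
  c2 = (379.233620, 342.325127) px
  c3 = (332.744004, 351.826766) px
Planar DLT: solve 8×8 A·h = b for H (H[2,2]=1):
  H  [+267.35595 +22.27136 +359.21802]
  H  [-327.34549 +808.11257 +388.02196]
  H  [-0.64955 -0.17285 +1.00000]
B = K⁻¹H; ‖b₁‖=1.115523, ‖b₂‖=1.115523; λ = 2/(‖b₁‖+‖b₂‖) = 0.896440, sign → tz>0 ⇒ λ=+0.896440
r₁ = λ·B[:,0] = (+0.78864,-0.19746,-0.58228); r₂ = λ·B[:,1] = (+0.13077,+0.97923,-0.15495)
r₃ = r₁×r₂ = (+0.60078,+0.04606,+0.79808); SVD([r₁ r₂ r₃]) → R = UVᵀ:
  R  [+0.78864 +0.13077 +0.60078]
  R  [-0.19746 +0.97923 +0.04606]
  R  [-0.58228 -0.15495 +0.79808]
t = (+0.03337, +0.17037, +0.89644) m
tr R = 2.565956; θ = arccos((tr R − 1)/2) = 0.671358 rad = 38.466°
axis k = ((R−Rᵀ)₃₂, (R−Rᵀ)₁₃, (R−Rᵀ)₂₁) / (2 sinθ) = (-0.161572, +0.950942, -0.263824)
rvec = θ·k = (-0.108473, +0.638423, -0.177120)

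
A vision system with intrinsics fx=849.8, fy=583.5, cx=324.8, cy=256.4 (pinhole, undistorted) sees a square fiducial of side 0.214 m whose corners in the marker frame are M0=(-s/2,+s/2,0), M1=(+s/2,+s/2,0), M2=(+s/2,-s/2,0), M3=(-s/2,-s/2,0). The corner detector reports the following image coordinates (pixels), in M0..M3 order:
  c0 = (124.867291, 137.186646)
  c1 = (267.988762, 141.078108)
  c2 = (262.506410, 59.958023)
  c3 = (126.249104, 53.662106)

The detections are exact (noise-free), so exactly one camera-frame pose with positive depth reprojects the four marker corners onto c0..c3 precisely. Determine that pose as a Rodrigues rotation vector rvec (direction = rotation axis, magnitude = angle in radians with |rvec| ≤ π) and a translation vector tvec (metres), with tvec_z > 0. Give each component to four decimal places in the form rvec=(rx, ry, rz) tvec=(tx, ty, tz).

rvec=(-0.3155, -0.1982, -0.0315) tvec=(-0.1987, -0.3596, 1.3161)

Intrinsics K: fx=849.8, fy=583.5, cx=324.8, cy=256.4
Marker side s = 0.214 m; corners in marker frame (Z=0):
  M0 = (-0.1070, +0.1070, 0)
  M1 = (+0.1070, +0.1070, 0)
  M2 = (+0.1070, -0.1070, 0)
  M3 = (-0.1070, -0.1070, 0)
Detected image corners:
  c0 = (124.867291, 137.186646) px
  c1 = (267.988762, 141.078108) px
  c2 = (262.506410, 59.958023) px
  c3 = (126.249104, 53.662106) px
Planar DLT: solve 8×8 A·h = b for H (H[2,2]=1):
  H  [+681.82890 -35.46155 +196.50467]
  H  [+38.71863 +361.87996 +96.99127]
  H  [+0.15083 -0.23183 +1.00000]
B = K⁻¹H; ‖b₁‖=0.759813, ‖b₂‖=0.759813; λ = 2/(‖b₁‖+‖b₂‖) = 1.316113, sign → tz>0 ⇒ λ=+1.316113
r₁ = λ·B[:,0] = (+0.98010,+0.00010,+0.19851); r₂ = λ·B[:,1] = (+0.06170,+0.95031,-0.30512)
r₃ = r₁×r₂ = (-0.18868,+0.31130,+0.93139); SVD([r₁ r₂ r₃]) → R = UVᵀ:
  R  [+0.98010 +0.06170 -0.18868]
  R  [+0.00010 +0.95031 +0.31130]
  R  [+0.19851 -0.30512 +0.93139]
t = (-0.19870, -0.35955, +1.31611) m
tr R = 2.861807; θ = arccos((tr R − 1)/2) = 0.373918 rad = 21.424°
axis k = ((R−Rᵀ)₃₂, (R−Rᵀ)₁₃, (R−Rᵀ)₂₁) / (2 sinθ) = (-0.843791, -0.530007, -0.084316)
rvec = θ·k = (-0.315509, -0.198179, -0.031527)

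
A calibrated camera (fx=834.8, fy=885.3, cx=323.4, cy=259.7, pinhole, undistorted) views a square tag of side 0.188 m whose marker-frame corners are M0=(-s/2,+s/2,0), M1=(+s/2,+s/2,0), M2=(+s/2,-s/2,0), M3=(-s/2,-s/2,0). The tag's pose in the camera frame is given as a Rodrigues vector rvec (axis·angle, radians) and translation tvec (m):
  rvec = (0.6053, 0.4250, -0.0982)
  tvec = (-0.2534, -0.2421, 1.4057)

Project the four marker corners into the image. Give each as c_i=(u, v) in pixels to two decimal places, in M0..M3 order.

c0=(145.27, 160.12) c1=(236.18, 158.57) c2=(204.30, 47.19) c3=(108.66, 55.09)

Intrinsics K: fx=834.8, fy=885.3, cx=323.4, cy=259.7
Marker side s = 0.188 m; corners in marker frame (Z=0):
  M0 = (-0.0940, +0.0940, 0)
  M1 = (+0.0940, +0.0940, 0)
  M2 = (+0.0940, -0.0940, 0)
  M3 = (-0.0940, -0.0940, 0)
rvec = (0.6053, 0.4250, -0.0982), |rvec| = θ = 0.74609 rad = 42.748°
Rodrigues: sinθ=0.67878, 1−cosθ=0.26565; R = I + sinθ·[k]× + (1−cosθ)·[k]×²:
    [+0.90920 +0.21211 +0.35829]
    [+0.03343 +0.82055 -0.57060]
    [-0.41502 +0.53077 +0.73895]
t = (-0.2534, -0.2421, 1.4057) m
M0: Pc = R·M0+t = (-0.31893, -0.16811, +1.49460); u = 834.8·(-0.31893)/1.49460 + 323.4 = 145.2660, v = 885.3·(-0.16811)/1.49460 + 259.7 = 160.1226
M1: Pc = R·M1+t = (-0.14800, -0.16183, +1.41658); u = 834.8·(-0.14800)/1.41658 + 323.4 = 236.1843, v = 885.3·(-0.16183)/1.41658 + 259.7 = 158.5657
M2: Pc = R·M2+t = (-0.18787, -0.31609, +1.31680); u = 834.8·(-0.18787)/1.31680 + 323.4 = 204.2951, v = 885.3·(-0.31609)/1.31680 + 259.7 = 47.1891
M3: Pc = R·M3+t = (-0.35880, -0.32237, +1.39482); u = 834.8·(-0.35880)/1.39482 + 323.4 = 108.6564, v = 885.3·(-0.32237)/1.39482 + 259.7 = 55.0876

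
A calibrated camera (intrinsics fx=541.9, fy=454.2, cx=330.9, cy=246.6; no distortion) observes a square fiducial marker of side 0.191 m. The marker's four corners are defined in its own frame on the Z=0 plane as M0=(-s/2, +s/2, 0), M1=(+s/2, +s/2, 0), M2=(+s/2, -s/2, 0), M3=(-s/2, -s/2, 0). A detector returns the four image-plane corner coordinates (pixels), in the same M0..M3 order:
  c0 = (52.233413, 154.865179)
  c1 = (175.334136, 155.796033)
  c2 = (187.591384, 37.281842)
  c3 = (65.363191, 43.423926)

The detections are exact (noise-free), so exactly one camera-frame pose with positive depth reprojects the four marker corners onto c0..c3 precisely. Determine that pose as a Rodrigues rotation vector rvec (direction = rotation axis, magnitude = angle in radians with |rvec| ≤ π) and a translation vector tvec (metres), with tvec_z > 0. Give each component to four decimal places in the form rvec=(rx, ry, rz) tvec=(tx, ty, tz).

rvec=(-0.0606, 0.2400, 0.0639) tvec=(-0.2901, -0.2427, 0.7394)

Intrinsics K: fx=541.9, fy=454.2, cx=330.9, cy=246.6
Marker side s = 0.191 m; corners in marker frame (Z=0):
  M0 = (-0.0955, +0.0955, 0)
  M1 = (+0.0955, +0.0955, 0)
  M2 = (+0.0955, -0.0955, 0)
  M3 = (-0.0955, -0.0955, 0)
Detected image corners:
  c0 = (52.233413, 154.865179) px
  c1 = (175.334136, 155.796033) px
  c2 = (187.591384, 37.281842) px
  c3 = (65.363191, 43.423926) px
Planar DLT: solve 8×8 A·h = b for H (H[2,2]=1):
  H  [+603.32363 -75.02634 +118.27757]
  H  [-45.43596 +594.48434 +97.49366]
  H  [-0.32367 -0.07074 +1.00000]
B = K⁻¹H; ‖b₁‖=1.352480, ‖b₂‖=1.352480; λ = 2/(‖b₁‖+‖b₂‖) = 0.739383, sign → tz>0 ⇒ λ=+0.739383
r₁ = λ·B[:,0] = (+0.96933,+0.05597,-0.23932); r₂ = λ·B[:,1] = (-0.07043,+0.99614,-0.05230)
r₃ = r₁×r₂ = (+0.23547,+0.06755,+0.96953); SVD([r₁ r₂ r₃]) → R = UVᵀ:
  R  [+0.96933 -0.07043 +0.23547]
  R  [+0.05597 +0.99614 +0.06755]
  R  [-0.23932 -0.05230 +0.96953]
t = (-0.29011, -0.24273, +0.73938) m
tr R = 2.935002; θ = arccos((tr R − 1)/2) = 0.255642 rad = 14.647°
axis k = ((R−Rᵀ)₃₂, (R−Rᵀ)₁₃, (R−Rᵀ)₂₁) / (2 sinθ) = (-0.236989, +0.938812, +0.249937)
rvec = θ·k = (-0.060584, +0.240000, +0.063894)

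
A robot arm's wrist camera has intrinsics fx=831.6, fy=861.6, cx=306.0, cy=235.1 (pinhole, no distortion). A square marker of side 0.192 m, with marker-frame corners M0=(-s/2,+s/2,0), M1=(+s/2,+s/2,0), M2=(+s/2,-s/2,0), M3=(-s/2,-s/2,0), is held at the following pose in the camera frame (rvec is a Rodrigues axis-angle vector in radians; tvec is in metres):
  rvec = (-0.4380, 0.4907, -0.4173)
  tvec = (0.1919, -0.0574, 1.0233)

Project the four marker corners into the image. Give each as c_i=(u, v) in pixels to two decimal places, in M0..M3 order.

c0=(422.20, 292.96) c1=(566.72, 213.12) c2=(500.69, 83.27) c3=(372.62, 164.31)

Intrinsics K: fx=831.6, fy=861.6, cx=306.0, cy=235.1
Marker side s = 0.192 m; corners in marker frame (Z=0):
  M0 = (-0.0960, +0.0960, 0)
  M1 = (+0.0960, +0.0960, 0)
  M2 = (+0.0960, -0.0960, 0)
  M3 = (-0.0960, -0.0960, 0)
rvec = (-0.4380, 0.4907, -0.4173), |rvec| = θ = 0.77895 rad = 44.631°
Rodrigues: sinθ=0.70254, 1−cosθ=0.28835; R = I + sinθ·[k]× + (1−cosθ)·[k]×²:
    [+0.80282 +0.27422 +0.52942]
    [-0.47850 +0.82608 +0.29772]
    [-0.35570 -0.49234 +0.79440]
t = (0.1919, -0.0574, 1.0233) m
M0: Pc = R·M0+t = (+0.14115, +0.06784, +1.01018); u = 831.6·(+0.14115)/1.01018 + 306.0 = 422.2012, v = 861.6·(+0.06784)/1.01018 + 235.1 = 292.9611
M1: Pc = R·M1+t = (+0.29530, -0.02403, +0.94189); u = 831.6·(+0.29530)/0.94189 + 306.0 = 566.7189, v = 861.6·(-0.02403)/0.94189 + 235.1 = 213.1159
M2: Pc = R·M2+t = (+0.24265, -0.18264, +1.03642); u = 831.6·(+0.24265)/1.03642 + 306.0 = 500.6934, v = 861.6·(-0.18264)/1.03642 + 235.1 = 83.2674
M3: Pc = R·M3+t = (+0.08850, -0.09077, +1.10471); u = 831.6·(+0.08850)/1.10471 + 306.0 = 372.6237, v = 861.6·(-0.09077)/1.10471 + 235.1 = 164.3076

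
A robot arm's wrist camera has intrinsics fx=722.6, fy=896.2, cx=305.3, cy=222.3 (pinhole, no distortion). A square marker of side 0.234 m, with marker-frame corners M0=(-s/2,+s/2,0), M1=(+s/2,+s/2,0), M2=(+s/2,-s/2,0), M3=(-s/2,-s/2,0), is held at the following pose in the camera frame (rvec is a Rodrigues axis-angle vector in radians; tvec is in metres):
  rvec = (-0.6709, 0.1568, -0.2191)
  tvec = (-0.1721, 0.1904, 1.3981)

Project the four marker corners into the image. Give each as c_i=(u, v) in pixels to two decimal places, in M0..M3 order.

c0=(160.30, 429.97) c1=(282.46, 392.69) c2=(267.41, 266.36) c3=(157.60, 301.39)

Intrinsics K: fx=722.6, fy=896.2, cx=305.3, cy=222.3
Marker side s = 0.234 m; corners in marker frame (Z=0):
  M0 = (-0.1170, +0.1170, 0)
  M1 = (+0.1170, +0.1170, 0)
  M2 = (+0.1170, -0.1170, 0)
  M3 = (-0.1170, -0.1170, 0)
rvec = (-0.6709, 0.1568, -0.2191), |rvec| = θ = 0.72298 rad = 41.424°
Rodrigues: sinθ=0.66162, 1−cosθ=0.25016; R = I + sinθ·[k]× + (1−cosθ)·[k]×²:
    [+0.96526 +0.15016 +0.21384]
    [-0.25085 +0.76161 +0.59752]
    [-0.07314 -0.63040 +0.77281]
t = (-0.1721, 0.1904, 1.3981) m
M0: Pc = R·M0+t = (-0.26747, +0.30886, +1.33290); u = 722.6·(-0.26747)/1.33290 + 305.3 = 160.2993, v = 896.2·(+0.30886)/1.33290 + 222.3 = 429.9661
M1: Pc = R·M1+t = (-0.04160, +0.25016, +1.31579); u = 722.6·(-0.04160)/1.31579 + 305.3 = 282.4563, v = 896.2·(+0.25016)/1.31579 + 222.3 = 392.6862
M2: Pc = R·M2+t = (-0.07673, +0.07194, +1.46330); u = 722.6·(-0.07673)/1.46330 + 305.3 = 267.4079, v = 896.2·(+0.07194)/1.46330 + 222.3 = 266.3612
M3: Pc = R·M3+t = (-0.30260, +0.13064, +1.48041); u = 722.6·(-0.30260)/1.48041 + 305.3 = 157.5972, v = 896.2·(+0.13064)/1.48041 + 222.3 = 301.3868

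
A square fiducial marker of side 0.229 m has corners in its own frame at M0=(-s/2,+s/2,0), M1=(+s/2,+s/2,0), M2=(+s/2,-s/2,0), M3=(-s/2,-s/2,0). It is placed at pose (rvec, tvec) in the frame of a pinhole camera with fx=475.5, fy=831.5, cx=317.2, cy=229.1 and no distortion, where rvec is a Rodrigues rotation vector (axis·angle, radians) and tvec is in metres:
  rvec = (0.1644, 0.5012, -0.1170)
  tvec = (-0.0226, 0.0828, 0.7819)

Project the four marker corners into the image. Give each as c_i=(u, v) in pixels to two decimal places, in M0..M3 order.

Intrinsics K: fx=475.5, fy=831.5, cx=317.2, cy=229.1
Marker side s = 0.229 m; corners in marker frame (Z=0):
  M0 = (-0.1145, +0.1145, 0)
  M1 = (+0.1145, +0.1145, 0)
  M2 = (+0.1145, -0.1145, 0)
  M3 = (-0.1145, -0.1145, 0)
rvec = (0.1644, 0.5012, -0.1170), |rvec| = θ = 0.54029 rad = 30.957°
Rodrigues: sinθ=0.51439, 1−cosθ=0.14244; R = I + sinθ·[k]× + (1−cosθ)·[k]×²:
    [+0.87075 +0.15160 +0.46778]
    [-0.07118 +0.98013 -0.18513]
    [-0.48655 +0.12790 +0.86424]
t = (-0.0226, 0.0828, 0.7819) m
M0: Pc = R·M0+t = (-0.10494, +0.20318, +0.85226); u = 475.5·(-0.10494)/0.85226 + 317.2 = 258.6492, v = 831.5·(+0.20318)/0.85226 + 229.1 = 427.3277
M1: Pc = R·M1+t = (+0.09446, +0.18687, +0.74083); u = 475.5·(+0.09446)/0.74083 + 317.2 = 377.8274, v = 831.5·(+0.18687)/0.74083 + 229.1 = 438.8448
M2: Pc = R·M2+t = (+0.05974, -0.03758, +0.71154); u = 475.5·(+0.05974)/0.71154 + 317.2 = 357.1239, v = 831.5·(-0.03758)/0.71154 + 229.1 = 185.1896
M3: Pc = R·M3+t = (-0.13966, -0.02127, +0.82297); u = 475.5·(-0.13966)/0.82297 + 317.2 = 236.5071, v = 831.5·(-0.02127)/0.82297 + 229.1 = 207.6048

c0=(258.65, 427.33) c1=(377.83, 438.84) c2=(357.12, 185.19) c3=(236.51, 207.60)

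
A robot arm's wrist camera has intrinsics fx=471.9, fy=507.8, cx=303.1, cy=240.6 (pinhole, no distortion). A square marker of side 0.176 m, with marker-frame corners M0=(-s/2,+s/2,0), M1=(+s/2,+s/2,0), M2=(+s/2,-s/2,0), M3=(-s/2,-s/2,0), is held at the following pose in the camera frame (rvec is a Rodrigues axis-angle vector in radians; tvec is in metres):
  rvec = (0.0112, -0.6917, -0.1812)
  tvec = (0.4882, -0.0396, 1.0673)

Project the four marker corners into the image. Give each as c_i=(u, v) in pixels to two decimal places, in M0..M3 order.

Intrinsics K: fx=471.9, fy=507.8, cx=303.1, cy=240.6
Marker side s = 0.176 m; corners in marker frame (Z=0):
  M0 = (-0.0880, +0.0880, 0)
  M1 = (+0.0880, +0.0880, 0)
  M2 = (+0.0880, -0.0880, 0)
  M3 = (-0.0880, -0.0880, 0)
rvec = (0.0112, -0.6917, -0.1812), |rvec| = θ = 0.71513 rad = 40.974°
Rodrigues: sinθ=0.65571, 1−cosθ=0.24499; R = I + sinθ·[k]× + (1−cosθ)·[k]×²:
    [+0.75507 +0.16243 -0.63520]
    [-0.16986 +0.98421 +0.04977]
    [+0.63326 +0.07031 +0.77074]
t = (0.4882, -0.0396, 1.0673) m
M0: Pc = R·M0+t = (+0.43605, +0.06196, +1.01776); u = 471.9·(+0.43605)/1.01776 + 303.1 = 505.2803, v = 507.8·(+0.06196)/1.01776 + 240.6 = 271.5132
M1: Pc = R·M1+t = (+0.56894, +0.03206, +1.12921); u = 471.9·(+0.56894)/1.12921 + 303.1 = 540.8608, v = 507.8·(+0.03206)/1.12921 + 240.6 = 255.0186
M2: Pc = R·M2+t = (+0.54035, -0.14116, +1.11684); u = 471.9·(+0.54035)/1.11684 + 303.1 = 531.4158, v = 507.8·(-0.14116)/1.11684 + 240.6 = 176.4189
M3: Pc = R·M3+t = (+0.40746, -0.11126, +1.00539); u = 471.9·(+0.40746)/1.00539 + 303.1 = 494.3502, v = 507.8·(-0.11126)/1.00539 + 240.6 = 184.4032

c0=(505.28, 271.51) c1=(540.86, 255.02) c2=(531.42, 176.42) c3=(494.35, 184.40)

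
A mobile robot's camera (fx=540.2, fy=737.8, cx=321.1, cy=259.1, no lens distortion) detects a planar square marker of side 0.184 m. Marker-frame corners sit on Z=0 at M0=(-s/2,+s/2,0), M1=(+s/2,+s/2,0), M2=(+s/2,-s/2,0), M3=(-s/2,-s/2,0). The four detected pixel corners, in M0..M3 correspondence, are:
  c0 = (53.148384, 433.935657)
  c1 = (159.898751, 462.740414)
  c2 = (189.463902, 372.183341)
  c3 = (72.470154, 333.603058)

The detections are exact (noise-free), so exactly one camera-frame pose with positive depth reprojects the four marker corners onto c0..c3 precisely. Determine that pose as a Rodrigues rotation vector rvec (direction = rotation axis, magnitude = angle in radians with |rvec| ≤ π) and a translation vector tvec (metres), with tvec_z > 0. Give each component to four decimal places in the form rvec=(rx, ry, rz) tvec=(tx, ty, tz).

rvec=(0.6269, -0.2274, 0.3920) tvec=(-0.3393, 0.1786, 0.9112)

Intrinsics K: fx=540.2, fy=737.8, cx=321.1, cy=259.1
Marker side s = 0.184 m; corners in marker frame (Z=0):
  M0 = (-0.0920, +0.0920, 0)
  M1 = (+0.0920, +0.0920, 0)
  M2 = (+0.0920, -0.0920, 0)
  M3 = (-0.0920, -0.0920, 0)
Detected image corners:
  c0 = (53.148384, 433.935657) px
  c1 = (159.898751, 462.740414) px
  c2 = (189.463902, 372.183341) px
  c3 = (72.470154, 333.603058) px
Planar DLT: solve 8×8 A·h = b for H (H[2,2]=1):
  H  [+648.52701 -65.48323 +119.91900]
  H  [+323.39999 +748.17396 +403.68789]
  H  [+0.35369 +0.57491 +1.00000]
B = K⁻¹H; ‖b₁‖=1.097476, ‖b₂‖=1.097476; λ = 2/(‖b₁‖+‖b₂‖) = 0.911182, sign → tz>0 ⇒ λ=+0.911182
r₁ = λ·B[:,0] = (+0.90234,+0.28622,+0.32228); r₂ = λ·B[:,1] = (-0.42183,+0.74003,+0.52384)
r₃ = r₁×r₂ = (-0.08856,-0.60863,+0.78850); SVD([r₁ r₂ r₃]) → R = UVᵀ:
  R  [+0.90234 -0.42183 -0.08856]
  R  [+0.28622 +0.74003 -0.60863]
  R  [+0.32228 +0.52384 +0.78850]
t = (-0.33934, +0.17857, +0.91118) m
tr R = 2.430866; θ = arccos((tr R − 1)/2) = 0.773553 rad = 44.321°
axis k = ((R−Rᵀ)₃₂, (R−Rᵀ)₁₃, (R−Rᵀ)₂₁) / (2 sinθ) = (+0.810437, -0.294006, +0.506707)
rvec = θ·k = (+0.626916, -0.227429, +0.391965)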